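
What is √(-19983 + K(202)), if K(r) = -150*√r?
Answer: √(-19983 - 150*√202) ≈ 148.71*I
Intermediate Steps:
√(-19983 + K(202)) = √(-19983 - 150*√202)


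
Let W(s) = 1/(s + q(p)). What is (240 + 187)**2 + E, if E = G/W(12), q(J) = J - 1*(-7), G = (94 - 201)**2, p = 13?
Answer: 548697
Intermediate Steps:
G = 11449 (G = (-107)**2 = 11449)
q(J) = 7 + J (q(J) = J + 7 = 7 + J)
W(s) = 1/(20 + s) (W(s) = 1/(s + (7 + 13)) = 1/(s + 20) = 1/(20 + s))
E = 366368 (E = 11449/(1/(20 + 12)) = 11449/(1/32) = 11449*32 = 366368)
(240 + 187)**2 + E = (240 + 187)**2 + 366368 = 427**2 + 366368 = 182329 + 366368 = 548697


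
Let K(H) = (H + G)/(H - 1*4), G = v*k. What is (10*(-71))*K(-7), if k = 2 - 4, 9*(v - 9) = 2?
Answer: -162590/99 ≈ -1642.3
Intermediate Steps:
v = 83/9 (v = 9 + (⅑)*2 = 9 + 2/9 = 83/9 ≈ 9.2222)
k = -2
G = -166/9 (G = (83/9)*(-2) = -166/9 ≈ -18.444)
K(H) = (-166/9 + H)/(-4 + H) (K(H) = (H - 166/9)/(H - 1*4) = (-166/9 + H)/(H - 4) = (-166/9 + H)/(-4 + H))
(10*(-71))*K(-7) = (10*(-71))*((-166/9 - 7)/(-4 - 7)) = -710*(-229)/((-11)*9) = -(-710)*(-229)/(11*9) = -710*229/99 = -162590/99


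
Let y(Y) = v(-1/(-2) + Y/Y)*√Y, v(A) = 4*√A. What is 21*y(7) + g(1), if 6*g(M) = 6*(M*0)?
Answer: 42*√42 ≈ 272.19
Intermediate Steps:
y(Y) = 2*√6*√Y (y(Y) = (4*√(-1/(-2) + Y/Y))*√Y = (4*√(-1*(-½) + 1))*√Y = (4*√(½ + 1))*√Y = (4*√(3/2))*√Y = (4*(√6/2))*√Y = (2*√6)*√Y = 2*√6*√Y)
g(M) = 0 (g(M) = (6*(M*0))/6 = (6*0)/6 = (⅙)*0 = 0)
21*y(7) + g(1) = 21*(2*√6*√7) + 0 = 21*(2*√42) + 0 = 42*√42 + 0 = 42*√42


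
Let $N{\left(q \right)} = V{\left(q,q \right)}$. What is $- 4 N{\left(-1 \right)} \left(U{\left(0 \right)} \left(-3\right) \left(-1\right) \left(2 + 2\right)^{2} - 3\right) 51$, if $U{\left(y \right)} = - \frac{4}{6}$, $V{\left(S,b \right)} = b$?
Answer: $-7140$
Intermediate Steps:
$N{\left(q \right)} = q$
$U{\left(y \right)} = - \frac{2}{3}$ ($U{\left(y \right)} = \left(-4\right) \frac{1}{6} = - \frac{2}{3}$)
$- 4 N{\left(-1 \right)} \left(U{\left(0 \right)} \left(-3\right) \left(-1\right) \left(2 + 2\right)^{2} - 3\right) 51 = \left(-4\right) \left(-1\right) \left(- \frac{2 \left(-3\right) \left(-1\right) \left(2 + 2\right)^{2}}{3} - 3\right) 51 = 4 \left(- \frac{2 \cdot 3 \cdot 4^{2}}{3} - 3\right) 51 = 4 \left(- \frac{2 \cdot 3 \cdot 16}{3} - 3\right) 51 = 4 \left(\left(- \frac{2}{3}\right) 48 - 3\right) 51 = 4 \left(-32 - 3\right) 51 = 4 \left(-35\right) 51 = \left(-140\right) 51 = -7140$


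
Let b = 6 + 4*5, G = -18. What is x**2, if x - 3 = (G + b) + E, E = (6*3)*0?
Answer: 121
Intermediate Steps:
b = 26 (b = 6 + 20 = 26)
E = 0 (E = 18*0 = 0)
x = 11 (x = 3 + ((-18 + 26) + 0) = 3 + (8 + 0) = 3 + 8 = 11)
x**2 = 11**2 = 121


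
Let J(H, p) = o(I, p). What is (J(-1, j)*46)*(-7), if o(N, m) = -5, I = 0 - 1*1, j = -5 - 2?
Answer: 1610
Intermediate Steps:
j = -7
I = -1 (I = 0 - 1 = -1)
J(H, p) = -5
(J(-1, j)*46)*(-7) = -5*46*(-7) = -230*(-7) = 1610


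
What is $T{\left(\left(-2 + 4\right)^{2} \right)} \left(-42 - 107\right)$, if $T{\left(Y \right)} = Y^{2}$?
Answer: $-2384$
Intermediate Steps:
$T{\left(\left(-2 + 4\right)^{2} \right)} \left(-42 - 107\right) = \left(\left(-2 + 4\right)^{2}\right)^{2} \left(-42 - 107\right) = \left(2^{2}\right)^{2} \left(-149\right) = 4^{2} \left(-149\right) = 16 \left(-149\right) = -2384$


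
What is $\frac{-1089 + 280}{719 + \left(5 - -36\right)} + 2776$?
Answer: $\frac{2108951}{760} \approx 2774.9$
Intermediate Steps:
$\frac{-1089 + 280}{719 + \left(5 - -36\right)} + 2776 = - \frac{809}{719 + \left(5 + 36\right)} + 2776 = - \frac{809}{719 + 41} + 2776 = - \frac{809}{760} + 2776 = \frac{2108951}{760}$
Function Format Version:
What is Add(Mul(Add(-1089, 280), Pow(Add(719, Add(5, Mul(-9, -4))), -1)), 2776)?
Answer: Rational(2108951, 760) ≈ 2774.9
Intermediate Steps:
Add(Mul(Add(-1089, 280), Pow(Add(719, Add(5, Mul(-9, -4))), -1)), 2776) = Add(Mul(-809, Pow(Add(719, Add(5, 36)), -1)), 2776) = Add(Mul(-809, Pow(Add(719, 41), -1)), 2776) = Add(Mul(-809, Pow(760, -1)), 2776) = Add(Mul(-809, Rational(1, 760)), 2776) = Add(Rational(-809, 760), 2776) = Rational(2108951, 760)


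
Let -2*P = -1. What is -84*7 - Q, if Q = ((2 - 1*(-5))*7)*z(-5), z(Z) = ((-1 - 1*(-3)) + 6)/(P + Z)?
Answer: -4508/9 ≈ -500.89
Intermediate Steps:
P = ½ (P = -½*(-1) = ½ ≈ 0.50000)
z(Z) = 8/(½ + Z) (z(Z) = ((-1 - 1*(-3)) + 6)/(½ + Z) = ((-1 + 3) + 6)/(½ + Z) = (2 + 6)/(½ + Z) = 8/(½ + Z))
Q = -784/9 (Q = ((2 - 1*(-5))*7)*(16/(1 + 2*(-5))) = ((2 + 5)*7)*(16/(1 - 10)) = (7*7)*(16/(-9)) = 49*(16*(-⅑)) = 49*(-16/9) = -784/9 ≈ -87.111)
-84*7 - Q = -84*7 - 1*(-784/9) = -588 + 784/9 = -4508/9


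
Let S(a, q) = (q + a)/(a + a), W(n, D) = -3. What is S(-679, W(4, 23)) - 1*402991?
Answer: -273630548/679 ≈ -4.0299e+5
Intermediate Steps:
S(a, q) = (a + q)/(2*a) (S(a, q) = (a + q)/((2*a)) = (a + q)*(1/(2*a)) = (a + q)/(2*a))
S(-679, W(4, 23)) - 1*402991 = (1/2)*(-679 - 3)/(-679) - 1*402991 = (1/2)*(-1/679)*(-682) - 402991 = 341/679 - 402991 = -273630548/679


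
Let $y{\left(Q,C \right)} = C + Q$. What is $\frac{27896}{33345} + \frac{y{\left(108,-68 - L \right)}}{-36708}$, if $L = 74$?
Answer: $\frac{8992457}{10737090} \approx 0.83751$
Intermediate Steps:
$\frac{27896}{33345} + \frac{y{\left(108,-68 - L \right)}}{-36708} = \frac{27896}{33345} + \frac{\left(-68 - 74\right) + 108}{-36708} = 27896 \cdot \frac{1}{33345} + \left(\left(-68 - 74\right) + 108\right) \left(- \frac{1}{36708}\right) = \frac{27896}{33345} + \left(-142 + 108\right) \left(- \frac{1}{36708}\right) = \frac{27896}{33345} - - \frac{17}{18354} = \frac{27896}{33345} + \frac{17}{18354} = \frac{8992457}{10737090}$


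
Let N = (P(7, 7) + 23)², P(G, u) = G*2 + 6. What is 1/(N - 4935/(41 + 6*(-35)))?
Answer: 169/317416 ≈ 0.00053242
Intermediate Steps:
P(G, u) = 6 + 2*G (P(G, u) = 2*G + 6 = 6 + 2*G)
N = 1849 (N = ((6 + 2*7) + 23)² = ((6 + 14) + 23)² = (20 + 23)² = 43² = 1849)
1/(N - 4935/(41 + 6*(-35))) = 1/(1849 - 4935/(41 + 6*(-35))) = 1/(1849 - 4935/(41 - 210)) = 1/(1849 - 4935/(-169)) = 1/(1849 - 4935*(-1/169)) = 1/(1849 + 4935/169) = 1/(317416/169) = 169/317416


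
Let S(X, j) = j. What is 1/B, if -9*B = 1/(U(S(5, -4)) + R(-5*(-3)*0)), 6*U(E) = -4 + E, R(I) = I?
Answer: 12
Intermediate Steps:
U(E) = -⅔ + E/6 (U(E) = (-4 + E)/6 = -⅔ + E/6)
B = 1/12 (B = -1/(9*((-⅔ + (⅙)*(-4)) - 5*(-3)*0)) = -1/(9*((-⅔ - ⅔) + 15*0)) = -1/(9*(-4/3 + 0)) = -1/(9*(-4/3)) = -⅑*(-¾) = 1/12 ≈ 0.083333)
1/B = 1/(1/12) = 12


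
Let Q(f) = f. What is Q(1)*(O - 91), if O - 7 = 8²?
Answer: -20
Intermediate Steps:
O = 71 (O = 7 + 8² = 7 + 64 = 71)
Q(1)*(O - 91) = 1*(71 - 91) = 1*(-20) = -20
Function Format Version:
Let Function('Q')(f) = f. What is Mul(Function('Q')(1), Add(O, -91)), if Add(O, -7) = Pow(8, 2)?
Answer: -20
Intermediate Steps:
O = 71 (O = Add(7, Pow(8, 2)) = Add(7, 64) = 71)
Mul(Function('Q')(1), Add(O, -91)) = Mul(1, Add(71, -91)) = Mul(1, -20) = -20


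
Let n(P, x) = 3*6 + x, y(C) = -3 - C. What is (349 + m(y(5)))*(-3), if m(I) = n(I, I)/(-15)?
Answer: -1045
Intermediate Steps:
n(P, x) = 18 + x
m(I) = -6/5 - I/15 (m(I) = (18 + I)/(-15) = (18 + I)*(-1/15) = -6/5 - I/15)
(349 + m(y(5)))*(-3) = (349 + (-6/5 - (-3 - 1*5)/15))*(-3) = (349 + (-6/5 - (-3 - 5)/15))*(-3) = (349 + (-6/5 - 1/15*(-8)))*(-3) = (349 + (-6/5 + 8/15))*(-3) = (349 - ⅔)*(-3) = (1045/3)*(-3) = -1045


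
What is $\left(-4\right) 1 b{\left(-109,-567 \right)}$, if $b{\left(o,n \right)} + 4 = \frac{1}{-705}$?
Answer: $\frac{11284}{705} \approx 16.006$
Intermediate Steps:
$b{\left(o,n \right)} = - \frac{2821}{705}$ ($b{\left(o,n \right)} = -4 + \frac{1}{-705} = -4 - \frac{1}{705} = - \frac{2821}{705}$)
$\left(-4\right) 1 b{\left(-109,-567 \right)} = \left(-4\right) 1 \left(- \frac{2821}{705}\right) = \left(-4\right) \left(- \frac{2821}{705}\right) = \frac{11284}{705}$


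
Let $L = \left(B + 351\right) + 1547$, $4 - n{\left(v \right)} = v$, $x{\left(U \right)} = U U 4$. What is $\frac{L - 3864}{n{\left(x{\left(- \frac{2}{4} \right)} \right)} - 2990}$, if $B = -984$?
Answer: $\frac{2950}{2987} \approx 0.98761$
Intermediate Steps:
$x{\left(U \right)} = 4 U^{2}$ ($x{\left(U \right)} = U^{2} \cdot 4 = 4 U^{2}$)
$n{\left(v \right)} = 4 - v$
$L = 914$ ($L = \left(-984 + 351\right) + 1547 = -633 + 1547 = 914$)
$\frac{L - 3864}{n{\left(x{\left(- \frac{2}{4} \right)} \right)} - 2990} = \frac{914 - 3864}{\left(4 - 4 \left(- \frac{2}{4}\right)^{2}\right) - 2990} = - \frac{2950}{\left(4 - 4 \left(\left(-2\right) \frac{1}{4}\right)^{2}\right) - 2990} = - \frac{2950}{\left(4 - 4 \left(- \frac{1}{2}\right)^{2}\right) - 2990} = - \frac{2950}{\left(4 - 4 \cdot \frac{1}{4}\right) - 2990} = - \frac{2950}{\left(4 - 1\right) - 2990} = - \frac{2950}{3 - 2990} = - \frac{2950}{-2987} = \left(-2950\right) \left(- \frac{1}{2987}\right) = \frac{2950}{2987}$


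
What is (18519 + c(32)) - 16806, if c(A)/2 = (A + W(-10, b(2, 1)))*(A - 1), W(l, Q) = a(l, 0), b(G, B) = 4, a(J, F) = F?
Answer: 3697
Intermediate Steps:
W(l, Q) = 0
c(A) = 2*A*(-1 + A) (c(A) = 2*((A + 0)*(A - 1)) = 2*(A*(-1 + A)) = 2*A*(-1 + A))
(18519 + c(32)) - 16806 = (18519 + 2*32*(-1 + 32)) - 16806 = (18519 + 2*32*31) - 16806 = (18519 + 1984) - 16806 = 20503 - 16806 = 3697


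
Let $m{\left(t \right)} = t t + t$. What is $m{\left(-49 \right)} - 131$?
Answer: $2221$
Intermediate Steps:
$m{\left(t \right)} = t + t^{2}$ ($m{\left(t \right)} = t^{2} + t = t + t^{2}$)
$m{\left(-49 \right)} - 131 = - 49 \left(1 - 49\right) - 131 = \left(-49\right) \left(-48\right) - 131 = 2352 - 131 = 2221$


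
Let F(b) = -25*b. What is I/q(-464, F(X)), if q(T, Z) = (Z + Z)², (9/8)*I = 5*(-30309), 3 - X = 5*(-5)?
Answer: -10103/147000 ≈ -0.068728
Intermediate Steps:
X = 28 (X = 3 - 5*(-5) = 3 - 1*(-25) = 3 + 25 = 28)
I = -404120/3 (I = 8*(5*(-30309))/9 = (8/9)*(-151545) = -404120/3 ≈ -1.3471e+5)
q(T, Z) = 4*Z² (q(T, Z) = (2*Z)² = 4*Z²)
I/q(-464, F(X)) = -404120/(3*(4*(-25*28)²)) = -404120/(3*(4*(-700)²)) = -404120/(3*(4*490000)) = -404120/3/1960000 = -404120/3*1/1960000 = -10103/147000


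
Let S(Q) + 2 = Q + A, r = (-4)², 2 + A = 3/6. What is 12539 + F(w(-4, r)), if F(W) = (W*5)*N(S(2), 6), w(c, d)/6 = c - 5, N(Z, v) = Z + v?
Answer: 11324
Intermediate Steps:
A = -3/2 (A = -2 + 3/6 = -2 + 3*(⅙) = -2 + ½ = -3/2 ≈ -1.5000)
r = 16
S(Q) = -7/2 + Q (S(Q) = -2 + (Q - 3/2) = -2 + (-3/2 + Q) = -7/2 + Q)
w(c, d) = -30 + 6*c (w(c, d) = 6*(c - 5) = 6*(-5 + c) = -30 + 6*c)
F(W) = 45*W/2 (F(W) = (W*5)*((-7/2 + 2) + 6) = (5*W)*(-3/2 + 6) = (5*W)*(9/2) = 45*W/2)
12539 + F(w(-4, r)) = 12539 + 45*(-30 + 6*(-4))/2 = 12539 + 45*(-30 - 24)/2 = 12539 + (45/2)*(-54) = 12539 - 1215 = 11324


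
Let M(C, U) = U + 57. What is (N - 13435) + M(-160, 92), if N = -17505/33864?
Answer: -149978203/11288 ≈ -13287.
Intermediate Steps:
M(C, U) = 57 + U
N = -5835/11288 (N = -17505/33864 = -1*5835/11288 = -5835/11288 ≈ -0.51692)
(N - 13435) + M(-160, 92) = (-5835/11288 - 13435) + (57 + 92) = -151660115/11288 + 149 = -149978203/11288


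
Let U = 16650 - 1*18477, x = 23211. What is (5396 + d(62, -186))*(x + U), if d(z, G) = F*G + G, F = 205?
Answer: -703961280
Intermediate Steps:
d(z, G) = 206*G (d(z, G) = 205*G + G = 206*G)
U = -1827 (U = 16650 - 18477 = -1827)
(5396 + d(62, -186))*(x + U) = (5396 + 206*(-186))*(23211 - 1827) = (5396 - 38316)*21384 = -32920*21384 = -703961280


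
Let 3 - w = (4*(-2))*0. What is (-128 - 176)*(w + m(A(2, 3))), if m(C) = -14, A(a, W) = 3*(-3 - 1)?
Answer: 3344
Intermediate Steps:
A(a, W) = -12 (A(a, W) = 3*(-4) = -12)
w = 3 (w = 3 - 4*(-2)*0 = 3 - (-8)*0 = 3 - 1*0 = 3 + 0 = 3)
(-128 - 176)*(w + m(A(2, 3))) = (-128 - 176)*(3 - 14) = -304*(-11) = 3344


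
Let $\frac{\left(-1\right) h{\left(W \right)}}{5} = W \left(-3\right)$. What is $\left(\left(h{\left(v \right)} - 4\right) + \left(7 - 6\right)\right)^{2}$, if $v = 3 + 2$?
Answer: $5184$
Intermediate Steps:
$v = 5$
$h{\left(W \right)} = 15 W$ ($h{\left(W \right)} = - 5 W \left(-3\right) = - 5 \left(- 3 W\right) = 15 W$)
$\left(\left(h{\left(v \right)} - 4\right) + \left(7 - 6\right)\right)^{2} = \left(\left(15 \cdot 5 - 4\right) + \left(7 - 6\right)\right)^{2} = \left(\left(75 - 4\right) + \left(7 - 6\right)\right)^{2} = \left(71 + 1\right)^{2} = 72^{2} = 5184$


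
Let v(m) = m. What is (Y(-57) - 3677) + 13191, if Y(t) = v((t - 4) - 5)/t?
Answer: 180788/19 ≈ 9515.2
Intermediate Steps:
Y(t) = (-9 + t)/t (Y(t) = ((t - 4) - 5)/t = ((-4 + t) - 5)/t = (-9 + t)/t)
(Y(-57) - 3677) + 13191 = ((-9 - 57)/(-57) - 3677) + 13191 = (-1/57*(-66) - 3677) + 13191 = (22/19 - 3677) + 13191 = -69841/19 + 13191 = 180788/19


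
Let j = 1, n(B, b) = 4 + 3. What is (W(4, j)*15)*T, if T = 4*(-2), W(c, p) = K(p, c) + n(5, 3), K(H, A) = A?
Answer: -1320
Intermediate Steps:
n(B, b) = 7
W(c, p) = 7 + c (W(c, p) = c + 7 = 7 + c)
T = -8
(W(4, j)*15)*T = ((7 + 4)*15)*(-8) = (11*15)*(-8) = 165*(-8) = -1320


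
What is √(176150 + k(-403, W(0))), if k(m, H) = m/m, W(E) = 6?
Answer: √176151 ≈ 419.70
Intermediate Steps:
k(m, H) = 1
√(176150 + k(-403, W(0))) = √(176150 + 1) = √176151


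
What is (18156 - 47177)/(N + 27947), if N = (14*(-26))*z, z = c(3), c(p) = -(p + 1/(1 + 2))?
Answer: -87063/87481 ≈ -0.99522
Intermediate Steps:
c(p) = -⅓ - p (c(p) = -(p + 1/3) = -(p + ⅓) = -(⅓ + p) = -⅓ - p)
z = -10/3 (z = -⅓ - 1*3 = -⅓ - 3 = -10/3 ≈ -3.3333)
N = 3640/3 (N = (14*(-26))*(-10/3) = -364*(-10/3) = 3640/3 ≈ 1213.3)
(18156 - 47177)/(N + 27947) = (18156 - 47177)/(3640/3 + 27947) = -29021/87481/3 = -29021*3/87481 = -87063/87481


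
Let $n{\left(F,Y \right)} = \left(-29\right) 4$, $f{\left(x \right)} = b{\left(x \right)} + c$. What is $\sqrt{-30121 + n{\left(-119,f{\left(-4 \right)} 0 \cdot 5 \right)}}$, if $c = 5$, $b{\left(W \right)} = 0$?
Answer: $i \sqrt{30237} \approx 173.89 i$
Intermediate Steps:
$f{\left(x \right)} = 5$ ($f{\left(x \right)} = 0 + 5 = 5$)
$n{\left(F,Y \right)} = -116$
$\sqrt{-30121 + n{\left(-119,f{\left(-4 \right)} 0 \cdot 5 \right)}} = \sqrt{-30121 - 116} = \sqrt{-30237} = i \sqrt{30237}$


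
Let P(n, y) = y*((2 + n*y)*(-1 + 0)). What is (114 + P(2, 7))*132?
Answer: 264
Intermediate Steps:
P(n, y) = y*(-2 - n*y) (P(n, y) = y*((2 + n*y)*(-1)) = y*(-2 - n*y))
(114 + P(2, 7))*132 = (114 - 1*7*(2 + 2*7))*132 = (114 - 1*7*(2 + 14))*132 = (114 - 1*7*16)*132 = (114 - 112)*132 = 2*132 = 264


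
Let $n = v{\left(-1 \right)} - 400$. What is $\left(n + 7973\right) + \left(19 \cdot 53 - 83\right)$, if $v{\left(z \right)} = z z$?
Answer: $8498$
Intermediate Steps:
$v{\left(z \right)} = z^{2}$
$n = -399$ ($n = \left(-1\right)^{2} - 400 = 1 - 400 = -399$)
$\left(n + 7973\right) + \left(19 \cdot 53 - 83\right) = \left(-399 + 7973\right) + \left(19 \cdot 53 - 83\right) = 7574 + \left(1007 - 83\right) = 7574 + 924 = 8498$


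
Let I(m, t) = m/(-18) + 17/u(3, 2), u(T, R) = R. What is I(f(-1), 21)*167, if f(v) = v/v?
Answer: 12692/9 ≈ 1410.2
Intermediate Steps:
f(v) = 1
I(m, t) = 17/2 - m/18 (I(m, t) = m/(-18) + 17/2 = m*(-1/18) + 17*(½) = -m/18 + 17/2 = 17/2 - m/18)
I(f(-1), 21)*167 = (17/2 - 1/18*1)*167 = (17/2 - 1/18)*167 = (76/9)*167 = 12692/9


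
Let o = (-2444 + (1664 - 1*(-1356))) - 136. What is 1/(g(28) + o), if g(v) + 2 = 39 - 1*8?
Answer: 1/469 ≈ 0.0021322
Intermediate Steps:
o = 440 (o = (-2444 + (1664 + 1356)) - 136 = (-2444 + 3020) - 136 = 576 - 136 = 440)
g(v) = 29 (g(v) = -2 + (39 - 1*8) = -2 + (39 - 8) = -2 + 31 = 29)
1/(g(28) + o) = 1/(29 + 440) = 1/469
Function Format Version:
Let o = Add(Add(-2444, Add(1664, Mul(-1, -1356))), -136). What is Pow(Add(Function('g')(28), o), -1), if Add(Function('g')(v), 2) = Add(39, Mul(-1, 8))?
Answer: Rational(1, 469) ≈ 0.0021322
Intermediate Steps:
o = 440 (o = Add(Add(-2444, Add(1664, 1356)), -136) = Add(Add(-2444, 3020), -136) = Add(576, -136) = 440)
Function('g')(v) = 29 (Function('g')(v) = Add(-2, Add(39, Mul(-1, 8))) = Add(-2, Add(39, -8)) = Add(-2, 31) = 29)
Pow(Add(Function('g')(28), o), -1) = Pow(Add(29, 440), -1) = Pow(469, -1) = Rational(1, 469)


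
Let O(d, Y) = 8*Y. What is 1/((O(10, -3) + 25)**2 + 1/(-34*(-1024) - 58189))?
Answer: 23373/23372 ≈ 1.0000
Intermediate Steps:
1/((O(10, -3) + 25)**2 + 1/(-34*(-1024) - 58189)) = 1/((8*(-3) + 25)**2 + 1/(-34*(-1024) - 58189)) = 1/((-24 + 25)**2 + 1/(34816 - 58189)) = 1/(1**2 + 1/(-23373)) = 1/(1 - 1/23373) = 1/(23372/23373) = 23373/23372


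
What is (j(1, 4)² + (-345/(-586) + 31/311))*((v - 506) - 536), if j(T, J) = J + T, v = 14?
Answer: -2406348054/91123 ≈ -26408.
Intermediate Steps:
(j(1, 4)² + (-345/(-586) + 31/311))*((v - 506) - 536) = ((4 + 1)² + (-345/(-586) + 31/311))*((14 - 506) - 536) = (5² + (-345*(-1/586) + 31*(1/311)))*(-492 - 536) = (25 + (345/586 + 31/311))*(-1028) = (25 + 125461/182246)*(-1028) = (4681611/182246)*(-1028) = -2406348054/91123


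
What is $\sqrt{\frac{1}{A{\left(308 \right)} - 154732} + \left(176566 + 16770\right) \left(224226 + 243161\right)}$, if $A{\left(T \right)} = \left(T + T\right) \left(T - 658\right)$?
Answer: $\frac{\sqrt{4249954879449241121}}{6858} \approx 3.006 \cdot 10^{5}$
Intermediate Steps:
$A{\left(T \right)} = 2 T \left(-658 + T\right)$
$\sqrt{\frac{1}{A{\left(308 \right)} - 154732} + \left(176566 + 16770\right) \left(224226 + 243161\right)} = \sqrt{\frac{1}{2 \cdot 308 \left(-658 + 308\right) - 154732} + \left(176566 + 16770\right) \left(224226 + 243161\right)} = \sqrt{\frac{1}{2 \cdot 308 \left(-350\right) - 154732} + 193336 \cdot 467387} = \sqrt{\frac{1}{-215600 - 154732} + 90362733032} = \sqrt{\frac{1}{-370332} + 90362733032} = \sqrt{- \frac{1}{370332} + 90362733032} = \sqrt{\frac{33464211649206623}{370332}} = \frac{\sqrt{4249954879449241121}}{6858}$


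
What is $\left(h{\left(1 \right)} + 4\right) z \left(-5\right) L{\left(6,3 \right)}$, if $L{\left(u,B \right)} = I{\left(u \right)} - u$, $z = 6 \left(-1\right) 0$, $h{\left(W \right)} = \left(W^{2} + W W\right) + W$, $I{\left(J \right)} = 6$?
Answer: $0$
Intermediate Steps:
$h{\left(W \right)} = W + 2 W^{2}$ ($h{\left(W \right)} = \left(W^{2} + W^{2}\right) + W = 2 W^{2} + W = W + 2 W^{2}$)
$z = 0$ ($z = \left(-6\right) 0 = 0$)
$L{\left(u,B \right)} = 6 - u$
$\left(h{\left(1 \right)} + 4\right) z \left(-5\right) L{\left(6,3 \right)} = \left(1 \left(1 + 2 \cdot 1\right) + 4\right) 0 \left(-5\right) \left(6 - 6\right) = \left(1 \left(1 + 2\right) + 4\right) 0 \left(-5\right) \left(6 - 6\right) = \left(1 \cdot 3 + 4\right) 0 \left(-5\right) 0 = \left(3 + 4\right) 0 \left(-5\right) 0 = 7 \cdot 0 \left(-5\right) 0 = 0 \left(-5\right) 0 = 0 \cdot 0 = 0$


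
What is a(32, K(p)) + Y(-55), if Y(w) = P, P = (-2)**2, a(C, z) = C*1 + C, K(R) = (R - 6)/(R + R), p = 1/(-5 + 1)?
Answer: 68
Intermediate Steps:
p = -1/4 (p = 1/(-4) = -1/4 ≈ -0.25000)
K(R) = (-6 + R)/(2*R) (K(R) = (-6 + R)/((2*R)) = (-6 + R)*(1/(2*R)) = (-6 + R)/(2*R))
a(C, z) = 2*C (a(C, z) = C + C = 2*C)
P = 4
Y(w) = 4
a(32, K(p)) + Y(-55) = 2*32 + 4 = 64 + 4 = 68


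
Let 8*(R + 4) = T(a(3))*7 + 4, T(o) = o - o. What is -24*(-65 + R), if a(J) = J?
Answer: 1644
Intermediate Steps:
T(o) = 0
R = -7/2 (R = -4 + (0*7 + 4)/8 = -4 + (0 + 4)/8 = -4 + (⅛)*4 = -4 + ½ = -7/2 ≈ -3.5000)
-24*(-65 + R) = -24*(-65 - 7/2) = -24*(-137/2) = 1644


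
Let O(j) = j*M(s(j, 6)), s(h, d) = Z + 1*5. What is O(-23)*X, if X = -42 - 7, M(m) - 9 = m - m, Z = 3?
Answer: 10143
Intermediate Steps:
s(h, d) = 8 (s(h, d) = 3 + 1*5 = 3 + 5 = 8)
M(m) = 9 (M(m) = 9 + (m - m) = 9 + 0 = 9)
X = -49
O(j) = 9*j (O(j) = j*9 = 9*j)
O(-23)*X = (9*(-23))*(-49) = -207*(-49) = 10143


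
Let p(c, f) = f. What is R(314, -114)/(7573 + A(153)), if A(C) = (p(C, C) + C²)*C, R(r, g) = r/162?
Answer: 157/292617279 ≈ 5.3654e-7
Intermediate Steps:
R(r, g) = r/162 (R(r, g) = r*(1/162) = r/162)
A(C) = C*(C + C²) (A(C) = (C + C²)*C = C*(C + C²))
R(314, -114)/(7573 + A(153)) = ((1/162)*314)/(7573 + 153²*(1 + 153)) = 157/(81*(7573 + 23409*154)) = 157/(81*(7573 + 3604986)) = (157/81)/3612559 = (157/81)*(1/3612559) = 157/292617279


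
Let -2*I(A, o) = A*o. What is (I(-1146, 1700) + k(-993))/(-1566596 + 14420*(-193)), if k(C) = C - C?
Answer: -243525/1087414 ≈ -0.22395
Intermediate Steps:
k(C) = 0
I(A, o) = -A*o/2
(I(-1146, 1700) + k(-993))/(-1566596 + 14420*(-193)) = (-½*(-1146)*1700 + 0)/(-1566596 + 14420*(-193)) = (974100 + 0)/(-1566596 - 2783060) = 974100/(-4349656) = 974100*(-1/4349656) = -243525/1087414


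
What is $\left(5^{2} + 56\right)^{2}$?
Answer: $6561$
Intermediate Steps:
$\left(5^{2} + 56\right)^{2} = \left(25 + 56\right)^{2} = 81^{2} = 6561$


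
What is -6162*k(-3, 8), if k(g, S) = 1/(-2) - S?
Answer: 52377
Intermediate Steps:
k(g, S) = -½ - S
-6162*k(-3, 8) = -6162*(-½ - 1*8) = -6162*(-½ - 8) = -6162*(-17/2) = 52377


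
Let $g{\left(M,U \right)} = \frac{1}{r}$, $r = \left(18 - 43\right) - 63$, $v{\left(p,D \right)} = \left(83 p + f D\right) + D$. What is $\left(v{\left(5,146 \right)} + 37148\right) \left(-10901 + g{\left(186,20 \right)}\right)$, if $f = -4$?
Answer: $- \frac{3237600375}{8} \approx -4.047 \cdot 10^{8}$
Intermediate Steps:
$v{\left(p,D \right)} = - 3 D + 83 p$ ($v{\left(p,D \right)} = \left(83 p - 4 D\right) + D = \left(- 4 D + 83 p\right) + D = - 3 D + 83 p$)
$r = -88$ ($r = -25 - 63 = -88$)
$g{\left(M,U \right)} = - \frac{1}{88}$ ($g{\left(M,U \right)} = \frac{1}{-88} = - \frac{1}{88}$)
$\left(v{\left(5,146 \right)} + 37148\right) \left(-10901 + g{\left(186,20 \right)}\right) = \left(\left(\left(-3\right) 146 + 83 \cdot 5\right) + 37148\right) \left(-10901 - \frac{1}{88}\right) = \left(\left(-438 + 415\right) + 37148\right) \left(- \frac{959289}{88}\right) = \left(-23 + 37148\right) \left(- \frac{959289}{88}\right) = 37125 \left(- \frac{959289}{88}\right) = - \frac{3237600375}{8}$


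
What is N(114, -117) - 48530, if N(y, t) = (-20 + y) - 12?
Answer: -48448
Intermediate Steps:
N(y, t) = -32 + y
N(114, -117) - 48530 = (-32 + 114) - 48530 = 82 - 48530 = -48448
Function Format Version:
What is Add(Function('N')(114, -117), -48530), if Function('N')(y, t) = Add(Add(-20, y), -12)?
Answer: -48448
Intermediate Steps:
Function('N')(y, t) = Add(-32, y)
Add(Function('N')(114, -117), -48530) = Add(Add(-32, 114), -48530) = Add(82, -48530) = -48448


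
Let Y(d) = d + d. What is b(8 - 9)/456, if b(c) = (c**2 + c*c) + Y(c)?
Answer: 0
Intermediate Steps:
Y(d) = 2*d
b(c) = 2*c + 2*c**2 (b(c) = (c**2 + c*c) + 2*c = (c**2 + c**2) + 2*c = 2*c**2 + 2*c = 2*c + 2*c**2)
b(8 - 9)/456 = (2*(8 - 9)*(1 + (8 - 9)))/456 = (2*(-1)*(1 - 1))*(1/456) = (2*(-1)*0)*(1/456) = 0*(1/456) = 0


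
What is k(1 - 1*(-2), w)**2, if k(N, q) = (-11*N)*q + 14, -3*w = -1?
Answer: 9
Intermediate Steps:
w = 1/3 (w = -1/3*(-1) = 1/3 ≈ 0.33333)
k(N, q) = 14 - 11*N*q (k(N, q) = -11*N*q + 14 = 14 - 11*N*q)
k(1 - 1*(-2), w)**2 = (14 - 11*(1 - 1*(-2))*1/3)**2 = (14 - 11*(1 + 2)*1/3)**2 = (14 - 11*3*1/3)**2 = (14 - 11)**2 = 3**2 = 9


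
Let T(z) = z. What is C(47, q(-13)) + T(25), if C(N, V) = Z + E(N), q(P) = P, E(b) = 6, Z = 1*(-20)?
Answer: 11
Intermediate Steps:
Z = -20
C(N, V) = -14 (C(N, V) = -20 + 6 = -14)
C(47, q(-13)) + T(25) = -14 + 25 = 11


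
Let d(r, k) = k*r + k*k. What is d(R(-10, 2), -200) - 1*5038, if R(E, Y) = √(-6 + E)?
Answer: 34962 - 800*I ≈ 34962.0 - 800.0*I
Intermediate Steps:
d(r, k) = k² + k*r (d(r, k) = k*r + k² = k² + k*r)
d(R(-10, 2), -200) - 1*5038 = -200*(-200 + √(-6 - 10)) - 1*5038 = -200*(-200 + √(-16)) - 5038 = -200*(-200 + 4*I) - 5038 = (40000 - 800*I) - 5038 = 34962 - 800*I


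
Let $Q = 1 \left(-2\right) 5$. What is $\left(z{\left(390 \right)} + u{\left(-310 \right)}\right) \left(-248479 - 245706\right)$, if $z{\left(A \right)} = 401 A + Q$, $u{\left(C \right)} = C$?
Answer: $-77127452950$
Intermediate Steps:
$Q = -10$ ($Q = \left(-2\right) 5 = -10$)
$z{\left(A \right)} = -10 + 401 A$ ($z{\left(A \right)} = 401 A - 10 = -10 + 401 A$)
$\left(z{\left(390 \right)} + u{\left(-310 \right)}\right) \left(-248479 - 245706\right) = \left(\left(-10 + 401 \cdot 390\right) - 310\right) \left(-248479 - 245706\right) = \left(\left(-10 + 156390\right) - 310\right) \left(-494185\right) = \left(156380 - 310\right) \left(-494185\right) = 156070 \left(-494185\right) = -77127452950$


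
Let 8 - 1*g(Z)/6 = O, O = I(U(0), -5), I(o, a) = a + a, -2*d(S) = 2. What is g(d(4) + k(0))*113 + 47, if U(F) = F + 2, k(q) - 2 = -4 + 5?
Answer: 12251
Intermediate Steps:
d(S) = -1 (d(S) = -½*2 = -1)
k(q) = 3 (k(q) = 2 + (-4 + 5) = 2 + 1 = 3)
U(F) = 2 + F
I(o, a) = 2*a
O = -10 (O = 2*(-5) = -10)
g(Z) = 108 (g(Z) = 48 - 6*(-10) = 48 + 60 = 108)
g(d(4) + k(0))*113 + 47 = 108*113 + 47 = 12204 + 47 = 12251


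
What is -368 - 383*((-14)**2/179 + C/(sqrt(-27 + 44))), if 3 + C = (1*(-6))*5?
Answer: -140940/179 + 12639*sqrt(17)/17 ≈ 2278.0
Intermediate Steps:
C = -33 (C = -3 + (1*(-6))*5 = -3 - 6*5 = -3 - 30 = -33)
-368 - 383*((-14)**2/179 + C/(sqrt(-27 + 44))) = -368 - 383*((-14)**2/179 - 33/sqrt(-27 + 44)) = -368 - 383*(196*(1/179) - 33*sqrt(17)/17) = -368 - 383*(196/179 - 33*sqrt(17)/17) = -368 + (-75068/179 + 12639*sqrt(17)/17) = -140940/179 + 12639*sqrt(17)/17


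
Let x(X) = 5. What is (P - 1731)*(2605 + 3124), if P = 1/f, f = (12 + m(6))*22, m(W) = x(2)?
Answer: -218171441/22 ≈ -9.9169e+6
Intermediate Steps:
m(W) = 5
f = 374 (f = (12 + 5)*22 = 17*22 = 374)
P = 1/374 ≈ 0.0026738
(P - 1731)*(2605 + 3124) = (1/374 - 1731)*(2605 + 3124) = -647393/374*5729 = -218171441/22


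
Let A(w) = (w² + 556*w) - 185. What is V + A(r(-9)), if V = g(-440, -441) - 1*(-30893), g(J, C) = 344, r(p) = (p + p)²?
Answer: 316172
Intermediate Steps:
r(p) = 4*p² (r(p) = (2*p)² = 4*p²)
A(w) = -185 + w² + 556*w
V = 31237 (V = 344 - 1*(-30893) = 344 + 30893 = 31237)
V + A(r(-9)) = 31237 + (-185 + (4*(-9)²)² + 556*(4*(-9)²)) = 31237 + (-185 + (4*81)² + 556*(4*81)) = 31237 + (-185 + 324² + 556*324) = 31237 + (-185 + 104976 + 180144) = 31237 + 284935 = 316172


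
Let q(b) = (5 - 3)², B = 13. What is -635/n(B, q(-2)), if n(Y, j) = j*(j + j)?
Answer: -635/32 ≈ -19.844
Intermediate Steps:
q(b) = 4 (q(b) = 2² = 4)
n(Y, j) = 2*j² (n(Y, j) = j*(2*j) = 2*j²)
-635/n(B, q(-2)) = -635/(2*4²) = -635/(2*16) = -635/32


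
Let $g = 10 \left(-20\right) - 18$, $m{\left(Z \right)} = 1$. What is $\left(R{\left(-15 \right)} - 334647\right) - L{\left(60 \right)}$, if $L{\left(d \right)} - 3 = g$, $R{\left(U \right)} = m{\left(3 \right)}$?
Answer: $-334431$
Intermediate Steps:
$R{\left(U \right)} = 1$
$g = -218$ ($g = -200 - 18 = -218$)
$L{\left(d \right)} = -215$ ($L{\left(d \right)} = 3 - 218 = -215$)
$\left(R{\left(-15 \right)} - 334647\right) - L{\left(60 \right)} = \left(1 - 334647\right) - -215 = \left(1 - 334647\right) + 215 = -334646 + 215 = -334431$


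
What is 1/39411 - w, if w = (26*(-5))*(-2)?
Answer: -10246859/39411 ≈ -260.00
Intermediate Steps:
w = 260 (w = -130*(-2) = 260)
1/39411 - w = 1/39411 - 1*260 = 1/39411 - 260 = -10246859/39411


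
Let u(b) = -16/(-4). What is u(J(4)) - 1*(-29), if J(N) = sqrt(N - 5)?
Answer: 33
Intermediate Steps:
J(N) = sqrt(-5 + N)
u(b) = 4 (u(b) = -16*(-1/4) = 4)
u(J(4)) - 1*(-29) = 4 - 1*(-29) = 4 + 29 = 33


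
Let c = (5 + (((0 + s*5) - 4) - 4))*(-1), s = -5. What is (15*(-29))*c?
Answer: -12180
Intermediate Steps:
c = 28 (c = (5 + (((0 - 5*5) - 4) - 4))*(-1) = (5 + (((0 - 25) - 4) - 4))*(-1) = (5 + ((-25 - 4) - 4))*(-1) = (5 + (-29 - 4))*(-1) = (5 - 33)*(-1) = -28*(-1) = 28)
(15*(-29))*c = (15*(-29))*28 = -435*28 = -12180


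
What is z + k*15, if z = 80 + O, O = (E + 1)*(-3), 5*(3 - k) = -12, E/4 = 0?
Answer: 158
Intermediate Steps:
E = 0 (E = 4*0 = 0)
k = 27/5 (k = 3 - ⅕*(-12) = 3 + 12/5 = 27/5 ≈ 5.4000)
O = -3 (O = (0 + 1)*(-3) = 1*(-3) = -3)
z = 77 (z = 80 - 3 = 77)
z + k*15 = 77 + (27/5)*15 = 77 + 81 = 158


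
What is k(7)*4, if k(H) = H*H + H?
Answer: 224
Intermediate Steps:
k(H) = H + H² (k(H) = H² + H = H + H²)
k(7)*4 = (7*(1 + 7))*4 = (7*8)*4 = 56*4 = 224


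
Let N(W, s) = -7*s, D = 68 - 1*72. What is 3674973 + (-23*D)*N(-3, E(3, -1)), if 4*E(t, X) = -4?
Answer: 3675617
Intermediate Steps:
E(t, X) = -1 (E(t, X) = (1/4)*(-4) = -1)
D = -4 (D = 68 - 72 = -4)
3674973 + (-23*D)*N(-3, E(3, -1)) = 3674973 + (-23*(-4))*(-7*(-1)) = 3674973 + 92*7 = 3674973 + 644 = 3675617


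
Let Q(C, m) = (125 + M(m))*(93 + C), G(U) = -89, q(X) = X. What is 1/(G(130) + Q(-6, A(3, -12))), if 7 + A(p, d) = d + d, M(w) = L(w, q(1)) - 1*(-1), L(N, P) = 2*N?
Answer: 1/5479 ≈ 0.00018252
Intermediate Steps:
M(w) = 1 + 2*w (M(w) = 2*w - 1*(-1) = 2*w + 1 = 1 + 2*w)
A(p, d) = -7 + 2*d (A(p, d) = -7 + (d + d) = -7 + 2*d)
Q(C, m) = (93 + C)*(126 + 2*m) (Q(C, m) = (125 + (1 + 2*m))*(93 + C) = (126 + 2*m)*(93 + C) = (93 + C)*(126 + 2*m))
1/(G(130) + Q(-6, A(3, -12))) = 1/(-89 + (11718 + 126*(-6) + 186*(-7 + 2*(-12)) + 2*(-6)*(-7 + 2*(-12)))) = 1/(-89 + (11718 - 756 + 186*(-7 - 24) + 2*(-6)*(-7 - 24))) = 1/(-89 + (11718 - 756 + 186*(-31) + 2*(-6)*(-31))) = 1/(-89 + (11718 - 756 - 5766 + 372)) = 1/(-89 + 5568) = 1/5479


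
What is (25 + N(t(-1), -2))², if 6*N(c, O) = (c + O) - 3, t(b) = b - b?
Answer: 21025/36 ≈ 584.03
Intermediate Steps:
t(b) = 0
N(c, O) = -½ + O/6 + c/6 (N(c, O) = ((c + O) - 3)/6 = ((O + c) - 3)/6 = (-3 + O + c)/6 = -½ + O/6 + c/6)
(25 + N(t(-1), -2))² = (25 + (-½ + (⅙)*(-2) + (⅙)*0))² = (25 + (-½ - ⅓ + 0))² = (25 - ⅚)² = (145/6)² = 21025/36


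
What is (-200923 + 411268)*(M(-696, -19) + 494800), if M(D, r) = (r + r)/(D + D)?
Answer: 24146261124185/232 ≈ 1.0408e+11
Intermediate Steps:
M(D, r) = r/D (M(D, r) = (2*r)/((2*D)) = (2*r)*(1/(2*D)) = r/D)
(-200923 + 411268)*(M(-696, -19) + 494800) = (-200923 + 411268)*(-19/(-696) + 494800) = 210345*(-19*(-1/696) + 494800) = 210345*(19/696 + 494800) = 210345*(344380819/696) = 24146261124185/232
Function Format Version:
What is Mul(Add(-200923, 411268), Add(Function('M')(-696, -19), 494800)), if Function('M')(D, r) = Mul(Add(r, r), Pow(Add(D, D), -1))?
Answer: Rational(24146261124185, 232) ≈ 1.0408e+11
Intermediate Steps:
Function('M')(D, r) = Mul(r, Pow(D, -1)) (Function('M')(D, r) = Mul(Mul(2, r), Pow(Mul(2, D), -1)) = Mul(Mul(2, r), Mul(Rational(1, 2), Pow(D, -1))) = Mul(r, Pow(D, -1)))
Mul(Add(-200923, 411268), Add(Function('M')(-696, -19), 494800)) = Mul(Add(-200923, 411268), Add(Mul(-19, Pow(-696, -1)), 494800)) = Mul(210345, Add(Mul(-19, Rational(-1, 696)), 494800)) = Mul(210345, Add(Rational(19, 696), 494800)) = Mul(210345, Rational(344380819, 696)) = Rational(24146261124185, 232)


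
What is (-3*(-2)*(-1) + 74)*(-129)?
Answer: -8772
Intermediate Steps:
(-3*(-2)*(-1) + 74)*(-129) = (6*(-1) + 74)*(-129) = (-6 + 74)*(-129) = 68*(-129) = -8772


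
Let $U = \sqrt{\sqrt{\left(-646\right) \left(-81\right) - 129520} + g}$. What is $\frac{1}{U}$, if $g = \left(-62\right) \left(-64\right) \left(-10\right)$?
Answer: $\frac{1}{\sqrt{-39680 + i \sqrt{77194}}} \approx 1.757 \cdot 10^{-5} - 0.00502 i$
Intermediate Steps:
$g = -39680$ ($g = 3968 \left(-10\right) = -39680$)
$U = \sqrt{-39680 + i \sqrt{77194}}$ ($U = \sqrt{\sqrt{\left(-646\right) \left(-81\right) - 129520} - 39680} = \sqrt{\sqrt{52326 - 129520} - 39680} = \sqrt{\sqrt{-77194} - 39680} = \sqrt{i \sqrt{77194} - 39680} = \sqrt{-39680 + i \sqrt{77194}} \approx 0.6974 + 199.2 i$)
$\frac{1}{U} = \frac{1}{\sqrt{-39680 + i \sqrt{77194}}}$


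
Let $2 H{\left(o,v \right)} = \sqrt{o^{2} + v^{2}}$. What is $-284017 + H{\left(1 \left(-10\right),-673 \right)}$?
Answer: $-284017 + \frac{\sqrt{453029}}{2} \approx -2.8368 \cdot 10^{5}$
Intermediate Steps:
$H{\left(o,v \right)} = \frac{\sqrt{o^{2} + v^{2}}}{2}$
$-284017 + H{\left(1 \left(-10\right),-673 \right)} = -284017 + \frac{\sqrt{\left(1 \left(-10\right)\right)^{2} + \left(-673\right)^{2}}}{2} = -284017 + \frac{\sqrt{\left(-10\right)^{2} + 452929}}{2} = -284017 + \frac{\sqrt{100 + 452929}}{2} = -284017 + \frac{\sqrt{453029}}{2}$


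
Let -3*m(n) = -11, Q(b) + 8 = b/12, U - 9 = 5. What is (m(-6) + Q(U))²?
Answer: 361/36 ≈ 10.028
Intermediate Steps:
U = 14 (U = 9 + 5 = 14)
Q(b) = -8 + b/12
m(n) = 11/3 (m(n) = -⅓*(-11) = 11/3)
(m(-6) + Q(U))² = (11/3 + (-8 + (1/12)*14))² = (11/3 + (-8 + 7/6))² = (11/3 - 41/6)² = (-19/6)² = 361/36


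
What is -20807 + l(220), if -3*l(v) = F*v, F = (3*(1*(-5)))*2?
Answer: -18607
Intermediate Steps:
F = -30 (F = (3*(-5))*2 = -15*2 = -30)
l(v) = 10*v (l(v) = -(-10)*v = 10*v)
-20807 + l(220) = -20807 + 10*220 = -20807 + 2200 = -18607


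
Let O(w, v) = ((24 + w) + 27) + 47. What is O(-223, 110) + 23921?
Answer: 23796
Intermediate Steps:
O(w, v) = 98 + w (O(w, v) = (51 + w) + 47 = 98 + w)
O(-223, 110) + 23921 = (98 - 223) + 23921 = -125 + 23921 = 23796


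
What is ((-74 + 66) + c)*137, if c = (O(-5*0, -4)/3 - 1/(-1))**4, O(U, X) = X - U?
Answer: -88639/81 ≈ -1094.3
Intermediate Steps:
c = 1/81 (c = ((-4 - (-5)*0)/3 - 1/(-1))**4 = ((-4 - 1*0)*(1/3) - 1*(-1))**4 = ((-4 + 0)*(1/3) + 1)**4 = (-4*1/3 + 1)**4 = (-4/3 + 1)**4 = (-1/3)**4 = 1/81 ≈ 0.012346)
((-74 + 66) + c)*137 = ((-74 + 66) + 1/81)*137 = (-8 + 1/81)*137 = -647/81*137 = -88639/81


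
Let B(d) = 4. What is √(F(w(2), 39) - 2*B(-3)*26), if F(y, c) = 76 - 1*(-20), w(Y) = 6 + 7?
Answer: 4*I*√7 ≈ 10.583*I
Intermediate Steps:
w(Y) = 13
F(y, c) = 96 (F(y, c) = 76 + 20 = 96)
√(F(w(2), 39) - 2*B(-3)*26) = √(96 - 2*4*26) = √(96 - 8*26) = √(96 - 208) = √(-112) = 4*I*√7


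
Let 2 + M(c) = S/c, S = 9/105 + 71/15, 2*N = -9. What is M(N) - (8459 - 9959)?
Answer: 1414598/945 ≈ 1496.9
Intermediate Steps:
N = -9/2 (N = (1/2)*(-9) = -9/2 ≈ -4.5000)
S = 506/105 (S = 9*(1/105) + 71*(1/15) = 3/35 + 71/15 = 506/105 ≈ 4.8190)
M(c) = -2 + 506/(105*c)
M(N) - (8459 - 9959) = (-2 + 506/(105*(-9/2))) - (8459 - 9959) = (-2 + (506/105)*(-2/9)) - 1*(-1500) = (-2 - 1012/945) + 1500 = -2902/945 + 1500 = 1414598/945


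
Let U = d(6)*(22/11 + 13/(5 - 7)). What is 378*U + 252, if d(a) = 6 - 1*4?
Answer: -3150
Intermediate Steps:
d(a) = 2 (d(a) = 6 - 4 = 2)
U = -9 (U = 2*(22/11 + 13/(5 - 7)) = 2*(22*(1/11) + 13/(-2)) = 2*(2 + 13*(-½)) = 2*(2 - 13/2) = 2*(-9/2) = -9)
378*U + 252 = 378*(-9) + 252 = -3402 + 252 = -3150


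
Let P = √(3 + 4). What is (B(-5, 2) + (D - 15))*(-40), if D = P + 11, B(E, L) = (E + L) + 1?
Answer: 240 - 40*√7 ≈ 134.17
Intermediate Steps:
P = √7 ≈ 2.6458
B(E, L) = 1 + E + L
D = 11 + √7 (D = √7 + 11 = 11 + √7 ≈ 13.646)
(B(-5, 2) + (D - 15))*(-40) = ((1 - 5 + 2) + ((11 + √7) - 15))*(-40) = (-2 + (-4 + √7))*(-40) = (-6 + √7)*(-40) = 240 - 40*√7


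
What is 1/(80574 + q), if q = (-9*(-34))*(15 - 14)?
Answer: 1/80880 ≈ 1.2364e-5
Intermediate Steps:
q = 306 (q = 306*1 = 306)
1/(80574 + q) = 1/(80574 + 306) = 1/80880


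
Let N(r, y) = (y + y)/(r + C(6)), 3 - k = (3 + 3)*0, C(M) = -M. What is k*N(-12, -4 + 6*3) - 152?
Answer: -470/3 ≈ -156.67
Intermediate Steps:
k = 3 (k = 3 - (3 + 3)*0 = 3 - 6*0 = 3 - 1*0 = 3 + 0 = 3)
N(r, y) = 2*y/(-6 + r) (N(r, y) = (y + y)/(r - 1*6) = (2*y)/(r - 6) = (2*y)/(-6 + r) = 2*y/(-6 + r))
k*N(-12, -4 + 6*3) - 152 = 3*(2*(-4 + 6*3)/(-6 - 12)) - 152 = 3*(2*(-4 + 18)/(-18)) - 152 = 3*(2*14*(-1/18)) - 152 = 3*(-14/9) - 152 = -14/3 - 152 = -470/3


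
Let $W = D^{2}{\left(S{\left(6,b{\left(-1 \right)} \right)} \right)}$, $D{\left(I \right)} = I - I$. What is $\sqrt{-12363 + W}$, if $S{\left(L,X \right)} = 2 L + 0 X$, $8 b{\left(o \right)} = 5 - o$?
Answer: $i \sqrt{12363} \approx 111.19 i$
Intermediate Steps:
$b{\left(o \right)} = \frac{5}{8} - \frac{o}{8}$ ($b{\left(o \right)} = \frac{5 - o}{8} = \frac{5}{8} - \frac{o}{8}$)
$S{\left(L,X \right)} = 2 L$ ($S{\left(L,X \right)} = 2 L + 0 = 2 L$)
$D{\left(I \right)} = 0$
$W = 0$ ($W = 0^{2} = 0$)
$\sqrt{-12363 + W} = \sqrt{-12363 + 0} = \sqrt{-12363} = i \sqrt{12363}$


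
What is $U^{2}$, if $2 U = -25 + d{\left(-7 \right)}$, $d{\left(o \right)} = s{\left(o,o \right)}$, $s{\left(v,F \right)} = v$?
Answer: $256$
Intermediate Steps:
$d{\left(o \right)} = o$
$U = -16$ ($U = \frac{-25 - 7}{2} = \frac{1}{2} \left(-32\right) = -16$)
$U^{2} = \left(-16\right)^{2} = 256$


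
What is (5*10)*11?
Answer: 550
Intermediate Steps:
(5*10)*11 = 50*11 = 550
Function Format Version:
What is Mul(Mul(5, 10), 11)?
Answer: 550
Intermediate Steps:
Mul(Mul(5, 10), 11) = Mul(50, 11) = 550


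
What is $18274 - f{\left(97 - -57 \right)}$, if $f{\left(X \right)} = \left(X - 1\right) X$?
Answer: $-5288$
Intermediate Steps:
$f{\left(X \right)} = X \left(-1 + X\right)$ ($f{\left(X \right)} = \left(-1 + X\right) X = X \left(-1 + X\right)$)
$18274 - f{\left(97 - -57 \right)} = 18274 - \left(97 - -57\right) \left(-1 + \left(97 - -57\right)\right) = 18274 - \left(97 + 57\right) \left(-1 + \left(97 + 57\right)\right) = 18274 - 154 \left(-1 + 154\right) = 18274 - 154 \cdot 153 = 18274 - 23562 = -5288$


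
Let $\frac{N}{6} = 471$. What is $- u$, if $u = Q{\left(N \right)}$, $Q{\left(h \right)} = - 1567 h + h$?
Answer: $4425516$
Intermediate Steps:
$N = 2826$ ($N = 6 \cdot 471 = 2826$)
$Q{\left(h \right)} = - 1566 h$
$u = -4425516$ ($u = \left(-1566\right) 2826 = -4425516$)
$- u = \left(-1\right) \left(-4425516\right) = 4425516$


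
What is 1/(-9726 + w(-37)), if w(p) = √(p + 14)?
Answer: -9726/94595099 - I*√23/94595099 ≈ -0.00010282 - 5.0699e-8*I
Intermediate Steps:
w(p) = √(14 + p)
1/(-9726 + w(-37)) = 1/(-9726 + √(14 - 37)) = 1/(-9726 + √(-23)) = 1/(-9726 + I*√23)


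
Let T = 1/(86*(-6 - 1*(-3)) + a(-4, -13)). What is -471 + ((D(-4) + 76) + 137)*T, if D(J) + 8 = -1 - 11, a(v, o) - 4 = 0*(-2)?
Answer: -119827/254 ≈ -471.76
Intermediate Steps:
a(v, o) = 4 (a(v, o) = 4 + 0*(-2) = 4 + 0 = 4)
D(J) = -20 (D(J) = -8 + (-1 - 11) = -8 - 12 = -20)
T = -1/254 (T = 1/(86*(-6 - 1*(-3)) + 4) = 1/(86*(-6 + 3) + 4) = 1/(86*(-3) + 4) = 1/(-258 + 4) = 1/(-254) = -1/254 ≈ -0.0039370)
-471 + ((D(-4) + 76) + 137)*T = -471 + ((-20 + 76) + 137)*(-1/254) = -471 + (56 + 137)*(-1/254) = -471 + 193*(-1/254) = -471 - 193/254 = -119827/254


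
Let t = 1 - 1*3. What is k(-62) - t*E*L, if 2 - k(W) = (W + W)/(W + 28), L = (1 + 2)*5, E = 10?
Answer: 5072/17 ≈ 298.35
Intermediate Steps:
L = 15 (L = 3*5 = 15)
k(W) = 2 - 2*W/(28 + W) (k(W) = 2 - (W + W)/(W + 28) = 2 - 2*W/(28 + W))
t = -2 (t = 1 - 3 = -2)
k(-62) - t*E*L = 56/(28 - 62) - (-2*10)*15 = 56/(-34) - (-20)*15 = 56*(-1/34) - 1*(-300) = -28/17 + 300 = 5072/17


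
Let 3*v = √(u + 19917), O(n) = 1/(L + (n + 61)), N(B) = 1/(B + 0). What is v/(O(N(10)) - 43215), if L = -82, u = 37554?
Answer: -209*√57471/27095835 ≈ -0.0018491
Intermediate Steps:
N(B) = 1/B
O(n) = 1/(-21 + n) (O(n) = 1/(-82 + (n + 61)) = 1/(-82 + (61 + n)) = 1/(-21 + n))
v = √57471/3 (v = √(37554 + 19917)/3 = √57471/3 ≈ 79.910)
v/(O(N(10)) - 43215) = (√57471/3)/(1/(-21 + 1/10) - 43215) = (√57471/3)/(1/(-21 + ⅒) - 43215) = (√57471/3)/(1/(-209/10) - 43215) = (√57471/3)/(-10/209 - 43215) = (√57471/3)/(-9031945/209) = (√57471/3)*(-209/9031945) = -209*√57471/27095835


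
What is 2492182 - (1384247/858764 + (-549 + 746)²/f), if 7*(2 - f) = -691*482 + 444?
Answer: 177974260755092425/71413096712 ≈ 2.4922e+6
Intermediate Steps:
f = 332632/7 (f = 2 - (-691*482 + 444)/7 = 2 - (-333062 + 444)/7 = 2 - ⅐*(-332618) = 2 + 332618/7 = 332632/7 ≈ 47519.)
2492182 - (1384247/858764 + (-549 + 746)²/f) = 2492182 - (1384247/858764 + (-549 + 746)²/(332632/7)) = 2492182 - (1384247*(1/858764) + 197²*(7/332632)) = 2492182 - (1384247/858764 + 38809*(7/332632)) = 2492182 - (1384247/858764 + 271663/332632) = 2492182 - 1*173434813159/71413096712 = 2492182 - 173434813159/71413096712 = 177974260755092425/71413096712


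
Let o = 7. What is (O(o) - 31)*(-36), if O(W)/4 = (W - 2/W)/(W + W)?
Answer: 51300/49 ≈ 1046.9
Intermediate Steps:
O(W) = 2*(W - 2/W)/W (O(W) = 4*((W - 2/W)/(W + W)) = 4*((W - 2/W)/((2*W))) = 4*((W - 2/W)*(1/(2*W))) = 4*((W - 2/W)/(2*W)) = 2*(W - 2/W)/W)
(O(o) - 31)*(-36) = ((2 - 4/7²) - 31)*(-36) = ((2 - 4*1/49) - 31)*(-36) = ((2 - 4/49) - 31)*(-36) = (94/49 - 31)*(-36) = -1425/49*(-36) = 51300/49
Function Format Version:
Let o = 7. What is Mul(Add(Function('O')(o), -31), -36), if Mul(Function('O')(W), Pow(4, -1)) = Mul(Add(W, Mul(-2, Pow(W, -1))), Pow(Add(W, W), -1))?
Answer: Rational(51300, 49) ≈ 1046.9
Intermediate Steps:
Function('O')(W) = Mul(2, Pow(W, -1), Add(W, Mul(-2, Pow(W, -1)))) (Function('O')(W) = Mul(4, Mul(Add(W, Mul(-2, Pow(W, -1))), Pow(Add(W, W), -1))) = Mul(4, Mul(Add(W, Mul(-2, Pow(W, -1))), Pow(Mul(2, W), -1))) = Mul(4, Mul(Add(W, Mul(-2, Pow(W, -1))), Mul(Rational(1, 2), Pow(W, -1)))) = Mul(4, Mul(Rational(1, 2), Pow(W, -1), Add(W, Mul(-2, Pow(W, -1))))) = Mul(2, Pow(W, -1), Add(W, Mul(-2, Pow(W, -1)))))
Mul(Add(Function('O')(o), -31), -36) = Mul(Add(Add(2, Mul(-4, Pow(7, -2))), -31), -36) = Mul(Add(Add(2, Mul(-4, Rational(1, 49))), -31), -36) = Mul(Add(Add(2, Rational(-4, 49)), -31), -36) = Mul(Add(Rational(94, 49), -31), -36) = Mul(Rational(-1425, 49), -36) = Rational(51300, 49)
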